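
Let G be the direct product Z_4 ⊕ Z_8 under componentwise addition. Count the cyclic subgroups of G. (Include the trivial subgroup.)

14

Each element a generates a cyclic subgroup ⟨a⟩; distinct elements may generate the same one (a cyclic group of order d has φ(d) generators).
Cyclic subgroups by order — order 1: 1; order 2: 3; order 4: 6; order 8: 4.
Total: 14.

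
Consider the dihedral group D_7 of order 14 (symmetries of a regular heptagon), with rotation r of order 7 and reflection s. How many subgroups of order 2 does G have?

|G| = 14 and 2 | 14, so subgroups of order 2 are possible by Lagrange.
The subgroups of order 2 are: {e, r^2s}; {e, r^3s}; {e, r^4s}; {e, r^5s}; … (7 in all).
So G has 7 subgroups of order 2.

7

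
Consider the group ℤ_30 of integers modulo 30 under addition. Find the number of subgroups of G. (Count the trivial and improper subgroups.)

Subgroups of the cyclic group ℤ_30 correspond bijectively to divisors of 30.
Divisors of 30: 1, 2, 3, 5, 6, 10, 15, 30.
So ℤ_30 has 8 subgroups.

8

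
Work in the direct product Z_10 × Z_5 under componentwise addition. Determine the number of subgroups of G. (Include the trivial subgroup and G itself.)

16

|G| = 50, so by Lagrange every subgroup order divides 50. Divisors: 1, 2, 5, 10, 25, 50.
Subgroups by order — order 1: 1; order 2: 1; order 5: 6; order 10: 6; order 25: 1; order 50: 1.
Total: 1 + 1 + 6 + 6 + 1 + 1 = 16.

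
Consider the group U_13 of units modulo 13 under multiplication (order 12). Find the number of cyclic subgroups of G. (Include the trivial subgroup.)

Each element a generates a cyclic subgroup ⟨a⟩; distinct elements may generate the same one (a cyclic group of order d has φ(d) generators).
Cyclic subgroups by order — order 1: 1; order 2: 1; order 3: 1; order 4: 1; order 6: 1; order 12: 1.
Total: 6.

6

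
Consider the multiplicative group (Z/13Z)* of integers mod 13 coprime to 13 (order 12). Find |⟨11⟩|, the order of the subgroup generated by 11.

12

Compute successive powers of 11 mod 13: 11, 4, 5, 3, 7, 12, 2, 9, …; 11^12 ≡ 1 (mod 13).
So |⟨11⟩| = 12.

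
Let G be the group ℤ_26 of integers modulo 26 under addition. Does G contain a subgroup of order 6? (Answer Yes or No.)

No

6 does not divide |G| = 26, so by Lagrange no subgroup of order 6 exists.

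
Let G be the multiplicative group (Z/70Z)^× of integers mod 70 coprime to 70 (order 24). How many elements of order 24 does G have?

No element of G has order 24 (even though 24 | 24).

0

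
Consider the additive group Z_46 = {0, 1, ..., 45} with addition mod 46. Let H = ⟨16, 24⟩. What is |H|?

|⟨16⟩| = 23 and |⟨24⟩| = 23, so |H| is a multiple of lcm(23, 23) = 23 and divides |G| = 46.
Closing under the operation: H = {0, 2, 4, 6, 8, 10, 12, 14, 16, 18, 20, 22, 24, 26, 28, 30, 32, 34, 36, 38, 40, 42, 44}, so |H| = 23.

23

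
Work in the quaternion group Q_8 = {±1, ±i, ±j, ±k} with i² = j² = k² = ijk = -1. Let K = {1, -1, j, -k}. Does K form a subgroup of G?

j ∈ K but its inverse -j ∉ K, so K is not a subgroup.

No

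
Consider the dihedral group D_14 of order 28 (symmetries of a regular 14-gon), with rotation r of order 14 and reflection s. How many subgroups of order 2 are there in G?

|G| = 28 and 2 | 28, so subgroups of order 2 are possible by Lagrange.
The subgroups of order 2 are: {e, r^10s}; {e, r^11s}; {e, r^12s}; {e, r^13s}; … (15 in all).
So G has 15 subgroups of order 2.

15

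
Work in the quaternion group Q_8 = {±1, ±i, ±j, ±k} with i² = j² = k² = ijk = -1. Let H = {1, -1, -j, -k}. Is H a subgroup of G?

No

-k ∈ H but its inverse k ∉ H, so H is not a subgroup.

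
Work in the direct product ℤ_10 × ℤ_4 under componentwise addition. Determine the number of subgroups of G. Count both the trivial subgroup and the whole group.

16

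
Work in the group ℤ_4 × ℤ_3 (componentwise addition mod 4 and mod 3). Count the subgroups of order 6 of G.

|G| = 12 and 6 | 12, so subgroups of order 6 are possible by Lagrange.
The subgroups of order 6 are: {(0,0), (0,1), (0,2), (2,0), (2,1), (2,2)}.
So G has 1 subgroup of order 6.

1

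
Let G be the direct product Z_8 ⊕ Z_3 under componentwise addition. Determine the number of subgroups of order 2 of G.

1

|G| = 24 and 2 | 24, so subgroups of order 2 are possible by Lagrange.
The subgroups of order 2 are: {(0,0), (4,0)}.
So G has 1 subgroup of order 2.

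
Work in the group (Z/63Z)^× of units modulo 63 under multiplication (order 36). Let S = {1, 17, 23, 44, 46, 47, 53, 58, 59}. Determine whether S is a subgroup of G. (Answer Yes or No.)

No

46 ∈ S but its inverse 37 ∉ S, so S is not a subgroup.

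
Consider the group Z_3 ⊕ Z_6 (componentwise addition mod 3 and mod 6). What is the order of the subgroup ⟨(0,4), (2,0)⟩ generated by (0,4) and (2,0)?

|⟨(0,4)⟩| = 3 and |⟨(2,0)⟩| = 3, so |H| is a multiple of lcm(3, 3) = 3 and divides |G| = 18.
Closing under the operation: H = {(0,0), (0,2), (0,4), (1,0), (1,2), (1,4), (2,0), (2,2), (2,4)}, so |H| = 9.

9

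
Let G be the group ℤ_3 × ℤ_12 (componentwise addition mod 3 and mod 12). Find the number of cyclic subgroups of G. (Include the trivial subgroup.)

Group the elements of G by the cyclic subgroup they generate; each cyclic subgroup of order d accounts for φ(d) elements.
Cyclic subgroups by order — order 1: 1; order 2: 1; order 3: 4; order 4: 1; order 6: 4; order 12: 4.
Total: 15.

15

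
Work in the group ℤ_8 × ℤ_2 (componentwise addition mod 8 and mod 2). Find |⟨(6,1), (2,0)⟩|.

|⟨(6,1)⟩| = 4 and |⟨(2,0)⟩| = 4, so |H| is a multiple of lcm(4, 4) = 4 and divides |G| = 16.
Closing under the operation: H = {(0,0), (0,1), (2,0), (2,1), (4,0), (4,1), (6,0), (6,1)}, so |H| = 8.

8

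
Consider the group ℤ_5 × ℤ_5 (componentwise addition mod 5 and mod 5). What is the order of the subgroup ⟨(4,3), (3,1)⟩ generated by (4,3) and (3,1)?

|⟨(4,3)⟩| = 5 and |⟨(3,1)⟩| = 5, so |H| is a multiple of lcm(5, 5) = 5 and divides |G| = 25.
Closing under the operation: H = {(0,0), (1,2), (2,4), (3,1), (4,3)}, so |H| = 5.

5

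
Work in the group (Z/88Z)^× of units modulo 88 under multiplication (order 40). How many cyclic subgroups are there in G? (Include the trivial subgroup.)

Each element a generates a cyclic subgroup ⟨a⟩; distinct elements may generate the same one (a cyclic group of order d has φ(d) generators).
Cyclic subgroups by order — order 1: 1; order 2: 7; order 5: 1; order 10: 7.
Total: 16.

16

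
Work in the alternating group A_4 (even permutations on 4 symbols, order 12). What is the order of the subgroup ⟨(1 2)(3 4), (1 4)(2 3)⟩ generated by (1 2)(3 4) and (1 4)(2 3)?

|⟨(1 2)(3 4)⟩| = 2 and |⟨(1 4)(2 3)⟩| = 2, so |H| is a multiple of lcm(2, 2) = 2 and divides |G| = 12.
Closing under the operation: H = {e, (1 2)(3 4), (1 3)(2 4), (1 4)(2 3)}, so |H| = 4.

4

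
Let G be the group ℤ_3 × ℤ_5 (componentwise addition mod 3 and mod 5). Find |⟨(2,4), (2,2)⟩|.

15

|⟨(2,4)⟩| = 15 and |⟨(2,2)⟩| = 15, so |H| is a multiple of lcm(15, 15) = 15 and divides |G| = 15.
Closing {(2,4), (2,2)} under the group operation gives all of G, so |H| = 15.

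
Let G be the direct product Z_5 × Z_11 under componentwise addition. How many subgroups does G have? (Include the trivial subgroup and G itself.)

4

|G| = 55, so by Lagrange every subgroup order divides 55. Divisors: 1, 5, 11, 55.
Subgroups by order — order 1: 1; order 5: 1; order 11: 1; order 55: 1.
Total: 1 + 1 + 1 + 1 = 4.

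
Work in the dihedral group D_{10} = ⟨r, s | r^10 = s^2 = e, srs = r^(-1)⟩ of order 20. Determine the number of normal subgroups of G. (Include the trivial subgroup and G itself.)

7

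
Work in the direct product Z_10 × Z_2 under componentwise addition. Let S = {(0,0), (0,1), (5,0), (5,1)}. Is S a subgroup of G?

Yes

|S| = 4 divides |G| = 20, consistent with Lagrange.
S contains the identity, every element's inverse is in S, and S is closed under +: it is a subgroup.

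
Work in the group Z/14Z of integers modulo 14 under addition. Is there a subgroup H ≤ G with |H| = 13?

13 does not divide |G| = 14, so by Lagrange no subgroup of order 13 exists.

No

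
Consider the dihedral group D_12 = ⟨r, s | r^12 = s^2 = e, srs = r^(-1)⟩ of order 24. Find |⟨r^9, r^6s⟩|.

8

|⟨r^9⟩| = 4 and |⟨r^6s⟩| = 2, so |H| is a multiple of lcm(4, 2) = 4 and divides |G| = 24.
Closing under the operation: H = {e, r^3, r^6, r^9, s, r^3s, r^6s, r^9s}, so |H| = 8.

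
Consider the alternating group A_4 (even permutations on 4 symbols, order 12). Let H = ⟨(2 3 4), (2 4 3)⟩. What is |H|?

3

|⟨(2 3 4)⟩| = 3 and |⟨(2 4 3)⟩| = 3, so |H| is a multiple of lcm(3, 3) = 3 and divides |G| = 12.
Closing under the operation: H = {e, (2 3 4), (2 4 3)}, so |H| = 3.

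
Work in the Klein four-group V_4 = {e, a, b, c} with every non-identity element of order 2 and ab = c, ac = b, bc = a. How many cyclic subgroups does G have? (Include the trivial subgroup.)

4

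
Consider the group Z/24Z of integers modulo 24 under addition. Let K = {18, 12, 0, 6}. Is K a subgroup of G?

Yes

|K| = 4 divides |G| = 24, consistent with Lagrange.
K contains the identity, every element's inverse is in K, and K is closed under +: it is a subgroup.
In fact K = ⟨18⟩.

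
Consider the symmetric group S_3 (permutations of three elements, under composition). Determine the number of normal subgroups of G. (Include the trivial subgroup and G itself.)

G has 6 subgroups. Checking conjugation-invariance by order — order 1: 1/1 normal; order 2: 0/3 normal; order 3: 1/1 normal; order 6: 1/1 normal.
Total normal subgroups: 3.

3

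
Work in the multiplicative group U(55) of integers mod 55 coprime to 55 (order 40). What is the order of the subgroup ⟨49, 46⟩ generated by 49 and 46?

20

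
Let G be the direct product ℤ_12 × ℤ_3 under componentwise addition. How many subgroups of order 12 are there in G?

4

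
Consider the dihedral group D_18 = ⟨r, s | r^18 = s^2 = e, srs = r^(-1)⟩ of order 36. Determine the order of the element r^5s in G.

2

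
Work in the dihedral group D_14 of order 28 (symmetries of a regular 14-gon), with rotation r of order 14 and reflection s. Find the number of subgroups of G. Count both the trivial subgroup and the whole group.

|G| = 28, so by Lagrange every subgroup order divides 28. Divisors: 1, 2, 4, 7, 14, 28.
Subgroups by order — order 1: 1; order 2: 15; order 4: 7; order 7: 1; order 14: 3; order 28: 1.
Total: 1 + 15 + 7 + 1 + 3 + 1 = 28.

28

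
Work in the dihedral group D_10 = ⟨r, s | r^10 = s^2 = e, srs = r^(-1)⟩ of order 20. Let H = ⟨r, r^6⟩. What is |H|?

10

|⟨r⟩| = 10 and |⟨r^6⟩| = 5, so |H| is a multiple of lcm(10, 5) = 10 and divides |G| = 20.
Closing under the operation: H = {e, r, r^2, r^3, r^4, r^5, r^6, r^7, r^8, r^9}, so |H| = 10.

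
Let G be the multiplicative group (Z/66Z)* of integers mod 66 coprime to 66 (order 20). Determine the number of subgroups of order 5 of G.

|G| = 20 and 5 | 20, so subgroups of order 5 are possible by Lagrange.
The subgroups of order 5 are: {1, 25, 31, 37, 49}.
So G has 1 subgroup of order 5.

1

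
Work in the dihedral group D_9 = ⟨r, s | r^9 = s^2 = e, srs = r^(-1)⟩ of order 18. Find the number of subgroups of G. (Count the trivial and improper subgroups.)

16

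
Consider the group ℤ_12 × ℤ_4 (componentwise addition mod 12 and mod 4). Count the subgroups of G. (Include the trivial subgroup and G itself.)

30

|G| = 48, so by Lagrange every subgroup order divides 48. Divisors: 1, 2, 3, 4, 6, 8, 12, 16, 24, 48.
Subgroups by order — order 1: 1; order 2: 3; order 3: 1; order 4: 7; order 6: 3; order 8: 3; order 12: 7; order 16: 1; order 24: 3; order 48: 1.
Total: 1 + 3 + 1 + 7 + 3 + 3 + 7 + 1 + 3 + 1 = 30.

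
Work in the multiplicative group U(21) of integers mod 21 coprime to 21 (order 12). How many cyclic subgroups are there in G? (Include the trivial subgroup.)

8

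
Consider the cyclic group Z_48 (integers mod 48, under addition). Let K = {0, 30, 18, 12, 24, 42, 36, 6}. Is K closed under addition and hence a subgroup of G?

|K| = 8 divides |G| = 48, consistent with Lagrange.
K contains the identity, every element's inverse is in K, and K is closed under +: it is a subgroup.
In fact K = ⟨6⟩.

Yes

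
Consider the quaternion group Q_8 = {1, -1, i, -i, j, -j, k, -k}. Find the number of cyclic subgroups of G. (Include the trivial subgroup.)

5

A cyclic subgroup of order d is generated by each of its φ(d) elements of order d, so the cyclic subgroups of order d number (#elements of order d)/φ(d).
Cyclic subgroups by order — order 1: 1; order 2: 1; order 4: 3.
Total: 5.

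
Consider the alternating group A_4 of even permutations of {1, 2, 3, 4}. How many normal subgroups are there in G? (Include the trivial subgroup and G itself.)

G has 10 subgroups. Checking conjugation-invariance by order — order 1: 1/1 normal; order 2: 0/3 normal; order 3: 0/4 normal; order 4: 1/1 normal; order 12: 1/1 normal.
Total normal subgroups: 3.

3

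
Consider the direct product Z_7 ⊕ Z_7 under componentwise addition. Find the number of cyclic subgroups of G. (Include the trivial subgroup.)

Group the elements of G by the cyclic subgroup they generate; each cyclic subgroup of order d accounts for φ(d) elements.
Cyclic subgroups by order — order 1: 1; order 7: 8.
Total: 9.

9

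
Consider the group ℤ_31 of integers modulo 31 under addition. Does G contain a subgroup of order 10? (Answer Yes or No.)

10 does not divide |G| = 31, so by Lagrange no subgroup of order 10 exists.

No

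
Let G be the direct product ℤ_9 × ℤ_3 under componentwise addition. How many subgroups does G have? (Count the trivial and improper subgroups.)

10

|G| = 27, so by Lagrange every subgroup order divides 27. Divisors: 1, 3, 9, 27.
Subgroups by order — order 1: 1; order 3: 4; order 9: 4; order 27: 1.
Total: 1 + 4 + 4 + 1 = 10.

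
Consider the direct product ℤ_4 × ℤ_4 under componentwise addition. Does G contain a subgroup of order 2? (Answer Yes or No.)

2 | 16. A subgroup of order 2 is {(0,0), (0,2)}.

Yes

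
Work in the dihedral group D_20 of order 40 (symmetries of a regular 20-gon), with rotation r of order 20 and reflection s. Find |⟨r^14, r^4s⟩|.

|⟨r^14⟩| = 10 and |⟨r^4s⟩| = 2, so |H| is a multiple of lcm(10, 2) = 10 and divides |G| = 40.
Closing under the operation: H = {e, r^2, r^4, r^6, r^8, r^10, r^12, r^14, r^16, r^18, s, r^2s, r^4s, r^6s, r^8s, r^10s, r^12s, r^14s, r^16s, r^18s}, so |H| = 20.

20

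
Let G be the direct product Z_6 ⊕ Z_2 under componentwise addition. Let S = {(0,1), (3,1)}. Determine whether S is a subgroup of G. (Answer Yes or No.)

The identity (0,0) ∉ S, so S is not a subgroup.

No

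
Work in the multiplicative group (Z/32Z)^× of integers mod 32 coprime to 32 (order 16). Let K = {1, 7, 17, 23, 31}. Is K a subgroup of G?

|K| = 5 does not divide |G| = 16, so by Lagrange K is not a subgroup.

No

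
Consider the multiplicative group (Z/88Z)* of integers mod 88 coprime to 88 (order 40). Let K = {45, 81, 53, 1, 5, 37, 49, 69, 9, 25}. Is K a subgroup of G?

Yes

|K| = 10 divides |G| = 40, consistent with Lagrange.
K contains the identity, every element's inverse is in K, and K is closed under ·: it is a subgroup.
In fact K = ⟨5⟩.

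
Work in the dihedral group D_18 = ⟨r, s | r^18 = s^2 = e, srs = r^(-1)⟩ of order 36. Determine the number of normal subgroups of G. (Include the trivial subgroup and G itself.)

9

G has 45 subgroups. Checking conjugation-invariance by order — order 1: 1/1 normal; order 2: 1/19 normal; order 3: 1/1 normal; order 4: 0/9 normal; order 6: 1/7 normal; order 9: 1/1 normal; order 12: 0/3 normal; order 18: 3/3 normal; order 36: 1/1 normal.
Total normal subgroups: 9.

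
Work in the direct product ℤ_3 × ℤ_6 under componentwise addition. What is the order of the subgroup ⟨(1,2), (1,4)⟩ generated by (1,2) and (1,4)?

|⟨(1,2)⟩| = 3 and |⟨(1,4)⟩| = 3, so |H| is a multiple of lcm(3, 3) = 3 and divides |G| = 18.
Closing under the operation: H = {(0,0), (0,2), (0,4), (1,0), (1,2), (1,4), (2,0), (2,2), (2,4)}, so |H| = 9.

9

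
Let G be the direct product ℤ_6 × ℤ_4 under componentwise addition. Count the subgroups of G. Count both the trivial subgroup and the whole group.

|G| = 24, so by Lagrange every subgroup order divides 24. Divisors: 1, 2, 3, 4, 6, 8, 12, 24.
Subgroups by order — order 1: 1; order 2: 3; order 3: 1; order 4: 3; order 6: 3; order 8: 1; order 12: 3; order 24: 1.
Total: 1 + 3 + 1 + 3 + 3 + 1 + 3 + 1 = 16.

16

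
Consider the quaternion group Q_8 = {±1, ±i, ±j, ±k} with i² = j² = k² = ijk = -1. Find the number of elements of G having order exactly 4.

6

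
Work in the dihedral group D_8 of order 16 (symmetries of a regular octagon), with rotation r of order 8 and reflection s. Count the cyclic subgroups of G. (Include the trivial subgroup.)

Each element a generates a cyclic subgroup ⟨a⟩; distinct elements may generate the same one (a cyclic group of order d has φ(d) generators).
Cyclic subgroups by order — order 1: 1; order 2: 9; order 4: 1; order 8: 1.
Total: 12.

12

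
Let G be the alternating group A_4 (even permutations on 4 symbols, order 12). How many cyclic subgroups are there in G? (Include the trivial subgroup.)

Group the elements of G by the cyclic subgroup they generate; each cyclic subgroup of order d accounts for φ(d) elements.
Cyclic subgroups by order — order 1: 1; order 2: 3; order 3: 4.
Total: 8.

8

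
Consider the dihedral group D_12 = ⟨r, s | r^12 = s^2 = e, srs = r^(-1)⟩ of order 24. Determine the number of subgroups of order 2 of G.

|G| = 24 and 2 | 24, so subgroups of order 2 are possible by Lagrange.
The subgroups of order 2 are: {e, r^10s}; {e, r^11s}; {e, r^2s}; {e, r^3s}; … (13 in all).
So G has 13 subgroups of order 2.

13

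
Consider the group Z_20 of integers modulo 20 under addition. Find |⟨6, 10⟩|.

|⟨6⟩| = 10 and |⟨10⟩| = 2, so |H| is a multiple of lcm(10, 2) = 10 and divides |G| = 20.
Closing under the operation: H = {0, 2, 4, 6, 8, 10, 12, 14, 16, 18}, so |H| = 10.

10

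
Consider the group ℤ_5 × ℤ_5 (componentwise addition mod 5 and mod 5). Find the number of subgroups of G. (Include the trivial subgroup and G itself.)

8

|G| = 25, so by Lagrange every subgroup order divides 25. Divisors: 1, 5, 25.
Subgroups by order — order 1: 1; order 5: 6; order 25: 1.
Total: 1 + 6 + 1 = 8.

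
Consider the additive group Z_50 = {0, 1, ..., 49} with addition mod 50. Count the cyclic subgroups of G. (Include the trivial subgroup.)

6

Group the elements of G by the cyclic subgroup they generate; each cyclic subgroup of order d accounts for φ(d) elements.
Cyclic subgroups by order — order 1: 1; order 2: 1; order 5: 1; order 10: 1; order 25: 1; order 50: 1.
Total: 6.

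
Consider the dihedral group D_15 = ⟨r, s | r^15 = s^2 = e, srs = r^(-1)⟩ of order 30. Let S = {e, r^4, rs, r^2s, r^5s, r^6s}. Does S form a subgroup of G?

r^4 ∈ S but its inverse r^11 ∉ S, so S is not a subgroup.

No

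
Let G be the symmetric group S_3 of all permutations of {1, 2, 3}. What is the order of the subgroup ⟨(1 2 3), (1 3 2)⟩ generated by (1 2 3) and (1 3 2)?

|⟨(1 2 3)⟩| = 3 and |⟨(1 3 2)⟩| = 3, so |H| is a multiple of lcm(3, 3) = 3 and divides |G| = 6.
Closing under the operation: H = {e, (1 2 3), (1 3 2)}, so |H| = 3.

3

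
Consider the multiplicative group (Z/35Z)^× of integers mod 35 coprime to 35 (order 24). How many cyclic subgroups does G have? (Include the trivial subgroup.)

A cyclic subgroup of order d is generated by each of its φ(d) elements of order d, so the cyclic subgroups of order d number (#elements of order d)/φ(d).
Cyclic subgroups by order — order 1: 1; order 2: 3; order 3: 1; order 4: 2; order 6: 3; order 12: 2.
Total: 12.

12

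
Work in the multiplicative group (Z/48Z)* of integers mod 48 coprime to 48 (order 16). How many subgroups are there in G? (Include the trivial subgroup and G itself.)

|G| = 16, so by Lagrange every subgroup order divides 16. Divisors: 1, 2, 4, 8, 16.
Subgroups by order — order 1: 1; order 2: 7; order 4: 11; order 8: 7; order 16: 1.
Total: 1 + 7 + 11 + 7 + 1 = 27.

27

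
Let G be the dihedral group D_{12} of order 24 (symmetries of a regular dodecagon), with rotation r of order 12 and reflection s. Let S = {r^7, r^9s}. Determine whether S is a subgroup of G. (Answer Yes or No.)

No

The identity e ∉ S, so S is not a subgroup.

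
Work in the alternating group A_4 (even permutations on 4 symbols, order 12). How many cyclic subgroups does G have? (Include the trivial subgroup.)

8

Group the elements of G by the cyclic subgroup they generate; each cyclic subgroup of order d accounts for φ(d) elements.
Cyclic subgroups by order — order 1: 1; order 2: 3; order 3: 4.
Total: 8.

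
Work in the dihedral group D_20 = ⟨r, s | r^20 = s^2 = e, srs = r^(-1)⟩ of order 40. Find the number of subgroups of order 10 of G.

|G| = 40 and 10 | 40, so subgroups of order 10 are possible by Lagrange.
The subgroups of order 10 are: {e, r^2, r^4, r^6, r^8, r^10, r^12, r^14, r^16, r^18}; {e, r^4, r^8, r^12, r^16, r^2s, r^6s, r^10s, r^14s, r^18s}; {e, r^4, r^8, r^12, r^16, r^3s, r^7s, r^11s, r^15s, r^19s}; {e, r^4, r^8, r^12, r^16, s, r^4s, r^8s, r^12s, r^16s}; … (5 in all).
So G has 5 subgroups of order 10.

5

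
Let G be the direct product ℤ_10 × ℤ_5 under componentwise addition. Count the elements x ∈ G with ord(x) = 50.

0

An element (a,b) has order lcm(ord(a), ord(b)); count pairs with lcm equal to 50.
Enumerating gives 0 such elements.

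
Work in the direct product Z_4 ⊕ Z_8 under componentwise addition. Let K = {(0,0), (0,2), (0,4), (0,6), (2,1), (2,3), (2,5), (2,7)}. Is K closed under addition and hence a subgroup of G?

Yes

|K| = 8 divides |G| = 32, consistent with Lagrange.
K contains the identity, every element's inverse is in K, and K is closed under +: it is a subgroup.
In fact K = ⟨(2,1)⟩.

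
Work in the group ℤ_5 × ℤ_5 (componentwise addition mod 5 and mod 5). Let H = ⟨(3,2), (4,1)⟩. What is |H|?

5

|⟨(3,2)⟩| = 5 and |⟨(4,1)⟩| = 5, so |H| is a multiple of lcm(5, 5) = 5 and divides |G| = 25.
Closing under the operation: H = {(0,0), (1,4), (2,3), (3,2), (4,1)}, so |H| = 5.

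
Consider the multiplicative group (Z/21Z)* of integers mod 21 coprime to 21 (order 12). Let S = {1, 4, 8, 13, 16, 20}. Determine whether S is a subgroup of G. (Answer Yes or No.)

No

Closure fails: 16 · 20 = 5 ∉ S. So S is not a subgroup.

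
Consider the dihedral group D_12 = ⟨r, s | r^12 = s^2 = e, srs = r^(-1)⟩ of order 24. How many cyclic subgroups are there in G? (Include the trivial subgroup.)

18

A cyclic subgroup of order d is generated by each of its φ(d) elements of order d, so the cyclic subgroups of order d number (#elements of order d)/φ(d).
Cyclic subgroups by order — order 1: 1; order 2: 13; order 3: 1; order 4: 1; order 6: 1; order 12: 1.
Total: 18.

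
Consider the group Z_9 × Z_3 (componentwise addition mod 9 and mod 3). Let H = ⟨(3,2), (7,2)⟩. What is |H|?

|⟨(3,2)⟩| = 3 and |⟨(7,2)⟩| = 9, so |H| is a multiple of lcm(3, 9) = 9 and divides |G| = 27.
Closing {(3,2), (7,2)} under the group operation gives all of G, so |H| = 27.

27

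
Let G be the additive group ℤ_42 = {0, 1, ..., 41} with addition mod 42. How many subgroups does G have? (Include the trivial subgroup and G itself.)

8

A cyclic group of order 42 has exactly one subgroup for each divisor of 42.
Divisors of 42: 1, 2, 3, 6, 7, 14, 21, 42.
So ℤ_42 has 8 subgroups.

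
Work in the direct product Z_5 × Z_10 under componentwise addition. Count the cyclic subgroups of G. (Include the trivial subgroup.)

14

Group the elements of G by the cyclic subgroup they generate; each cyclic subgroup of order d accounts for φ(d) elements.
Cyclic subgroups by order — order 1: 1; order 2: 1; order 5: 6; order 10: 6.
Total: 14.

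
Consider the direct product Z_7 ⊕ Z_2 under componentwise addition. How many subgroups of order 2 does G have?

1

|G| = 14 and 2 | 14, so subgroups of order 2 are possible by Lagrange.
The subgroups of order 2 are: {(0,0), (0,1)}.
So G has 1 subgroup of order 2.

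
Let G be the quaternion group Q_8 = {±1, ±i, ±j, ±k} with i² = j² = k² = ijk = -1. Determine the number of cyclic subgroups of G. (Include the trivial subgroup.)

5

A cyclic subgroup of order d is generated by each of its φ(d) elements of order d, so the cyclic subgroups of order d number (#elements of order d)/φ(d).
Cyclic subgroups by order — order 1: 1; order 2: 1; order 4: 3.
Total: 5.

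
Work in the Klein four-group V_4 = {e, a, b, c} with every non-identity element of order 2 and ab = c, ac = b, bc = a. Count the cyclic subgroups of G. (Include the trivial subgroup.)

4

Group the elements of G by the cyclic subgroup they generate; each cyclic subgroup of order d accounts for φ(d) elements.
Cyclic subgroups by order — order 1: 1; order 2: 3.
Total: 4.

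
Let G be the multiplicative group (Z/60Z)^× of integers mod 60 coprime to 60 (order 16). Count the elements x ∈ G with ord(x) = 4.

8

The elements of order 4 are: 7, 13, 17, 23, 37, 43, 47, 53.
That's 8.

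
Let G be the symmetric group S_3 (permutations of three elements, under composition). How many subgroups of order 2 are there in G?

3

|G| = 6 and 2 | 6, so subgroups of order 2 are possible by Lagrange.
The subgroups of order 2 are: {e, (1 2)}; {e, (1 3)}; {e, (2 3)}.
So G has 3 subgroups of order 2.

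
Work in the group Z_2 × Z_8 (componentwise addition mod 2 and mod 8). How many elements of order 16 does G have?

An element (a,b) has order lcm(ord(a), ord(b)); count pairs with lcm equal to 16.
Enumerating gives 0 such elements.

0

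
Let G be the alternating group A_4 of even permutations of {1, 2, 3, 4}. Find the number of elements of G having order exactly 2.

3

The elements of order 2 are: (1 2)(3 4), (1 3)(2 4), (1 4)(2 3).
That's 3.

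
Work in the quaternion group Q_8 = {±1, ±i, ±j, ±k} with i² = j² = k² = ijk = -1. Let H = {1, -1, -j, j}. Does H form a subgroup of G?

|H| = 4 divides |G| = 8, consistent with Lagrange.
H contains the identity, every element's inverse is in H, and H is closed under ·: it is a subgroup.
In fact H = ⟨j⟩.

Yes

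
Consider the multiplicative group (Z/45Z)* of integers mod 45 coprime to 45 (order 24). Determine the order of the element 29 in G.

6

Compute successive powers of 29 mod 45: 29, 31, 44, 16, 14, 1; 29^6 ≡ 1 (mod 45).
So |⟨29⟩| = 6.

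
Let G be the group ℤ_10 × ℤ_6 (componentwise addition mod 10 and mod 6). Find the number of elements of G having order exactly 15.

An element (a,b) has order lcm(ord(a), ord(b)); count pairs with lcm equal to 15.
Enumerating gives 8 such elements.

8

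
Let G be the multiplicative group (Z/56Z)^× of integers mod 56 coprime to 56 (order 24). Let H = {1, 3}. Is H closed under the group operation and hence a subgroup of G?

3 ∈ H but its inverse 19 ∉ H, so H is not a subgroup.

No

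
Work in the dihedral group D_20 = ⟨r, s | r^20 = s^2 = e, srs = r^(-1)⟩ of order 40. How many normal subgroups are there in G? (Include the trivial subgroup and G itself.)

9

G has 48 subgroups. Checking conjugation-invariance by order — order 1: 1/1 normal; order 2: 1/21 normal; order 4: 1/11 normal; order 5: 1/1 normal; order 8: 0/5 normal; order 10: 1/5 normal; order 20: 3/3 normal; order 40: 1/1 normal.
Total normal subgroups: 9.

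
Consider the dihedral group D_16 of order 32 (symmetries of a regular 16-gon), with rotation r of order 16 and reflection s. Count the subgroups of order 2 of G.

17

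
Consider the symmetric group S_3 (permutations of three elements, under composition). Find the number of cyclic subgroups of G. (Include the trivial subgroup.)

5

Each element a generates a cyclic subgroup ⟨a⟩; distinct elements may generate the same one (a cyclic group of order d has φ(d) generators).
Cyclic subgroups by order — order 1: 1; order 2: 3; order 3: 1.
Total: 5.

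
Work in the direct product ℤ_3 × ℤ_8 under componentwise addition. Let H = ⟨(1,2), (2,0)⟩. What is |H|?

|⟨(1,2)⟩| = 12 and |⟨(2,0)⟩| = 3, so |H| is a multiple of lcm(12, 3) = 12 and divides |G| = 24.
Closing under the operation: H = {(0,0), (0,2), (0,4), (0,6), (1,0), (1,2), (1,4), (1,6), (2,0), (2,2), (2,4), (2,6)}, so |H| = 12.

12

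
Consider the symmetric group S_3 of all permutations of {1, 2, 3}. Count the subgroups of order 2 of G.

|G| = 6 and 2 | 6, so subgroups of order 2 are possible by Lagrange.
The subgroups of order 2 are: {e, (1 2)}; {e, (1 3)}; {e, (2 3)}.
So G has 3 subgroups of order 2.

3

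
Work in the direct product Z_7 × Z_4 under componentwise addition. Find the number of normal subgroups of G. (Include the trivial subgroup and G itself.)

6

G is abelian, so every subgroup is normal.
G has 6 subgroups in total, hence 6 normal subgroups.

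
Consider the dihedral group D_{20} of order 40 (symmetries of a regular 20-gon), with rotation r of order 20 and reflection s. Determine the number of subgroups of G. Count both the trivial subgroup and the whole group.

|G| = 40, so by Lagrange every subgroup order divides 40. Divisors: 1, 2, 4, 5, 8, 10, 20, 40.
Subgroups by order — order 1: 1; order 2: 21; order 4: 11; order 5: 1; order 8: 5; order 10: 5; order 20: 3; order 40: 1.
Total: 1 + 21 + 11 + 1 + 5 + 5 + 3 + 1 = 48.

48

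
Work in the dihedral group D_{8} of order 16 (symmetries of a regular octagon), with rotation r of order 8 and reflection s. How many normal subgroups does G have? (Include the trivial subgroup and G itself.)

7

G has 19 subgroups. Checking conjugation-invariance by order — order 1: 1/1 normal; order 2: 1/9 normal; order 4: 1/5 normal; order 8: 3/3 normal; order 16: 1/1 normal.
Total normal subgroups: 7.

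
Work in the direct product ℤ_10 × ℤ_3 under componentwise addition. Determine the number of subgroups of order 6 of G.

1

|G| = 30 and 6 | 30, so subgroups of order 6 are possible by Lagrange.
The subgroups of order 6 are: {(0,0), (0,1), (0,2), (5,0), (5,1), (5,2)}.
So G has 1 subgroup of order 6.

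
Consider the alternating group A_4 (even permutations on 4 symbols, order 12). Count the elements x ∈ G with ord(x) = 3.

8

The elements of order 3 are: (2 3 4), (2 4 3), (1 2 3), (1 2 4), (1 3 2), (1 3 4), (1 4 2), (1 4 3).
That's 8.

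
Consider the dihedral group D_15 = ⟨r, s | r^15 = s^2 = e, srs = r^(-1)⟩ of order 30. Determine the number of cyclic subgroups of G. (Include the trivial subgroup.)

A cyclic subgroup of order d is generated by each of its φ(d) elements of order d, so the cyclic subgroups of order d number (#elements of order d)/φ(d).
Cyclic subgroups by order — order 1: 1; order 2: 15; order 3: 1; order 5: 1; order 15: 1.
Total: 19.

19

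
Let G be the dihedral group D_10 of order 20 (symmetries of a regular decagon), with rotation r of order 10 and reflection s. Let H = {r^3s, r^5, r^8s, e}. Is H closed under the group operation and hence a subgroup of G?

|H| = 4 divides |G| = 20, consistent with Lagrange.
H contains the identity, every element's inverse is in H, and H is closed under ·: it is a subgroup.

Yes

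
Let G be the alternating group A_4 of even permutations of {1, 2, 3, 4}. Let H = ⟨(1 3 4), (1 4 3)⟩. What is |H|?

3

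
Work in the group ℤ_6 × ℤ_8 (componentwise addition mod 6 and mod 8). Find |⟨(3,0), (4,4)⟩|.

12

|⟨(3,0)⟩| = 2 and |⟨(4,4)⟩| = 6, so |H| is a multiple of lcm(2, 6) = 6 and divides |G| = 48.
Closing under the operation: H = {(0,0), (0,4), (1,0), (1,4), (2,0), (2,4), (3,0), (3,4), (4,0), (4,4), (5,0), (5,4)}, so |H| = 12.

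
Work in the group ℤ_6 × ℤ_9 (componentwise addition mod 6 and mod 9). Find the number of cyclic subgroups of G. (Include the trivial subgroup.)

A cyclic subgroup of order d is generated by each of its φ(d) elements of order d, so the cyclic subgroups of order d number (#elements of order d)/φ(d).
Cyclic subgroups by order — order 1: 1; order 2: 1; order 3: 4; order 6: 4; order 9: 3; order 18: 3.
Total: 16.

16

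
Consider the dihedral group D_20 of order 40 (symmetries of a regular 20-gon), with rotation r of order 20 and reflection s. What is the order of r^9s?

Computing powers of r^9s: the smallest k with (r^9s)^k = e is k = 2.

2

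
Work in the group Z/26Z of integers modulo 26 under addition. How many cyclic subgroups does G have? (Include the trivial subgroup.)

Each element a generates a cyclic subgroup ⟨a⟩; distinct elements may generate the same one (a cyclic group of order d has φ(d) generators).
Cyclic subgroups by order — order 1: 1; order 2: 1; order 13: 1; order 26: 1.
Total: 4.

4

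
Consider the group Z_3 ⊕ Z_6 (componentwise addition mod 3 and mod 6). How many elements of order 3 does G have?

An element (a,b) has order lcm(ord(a), ord(b)); count pairs with lcm equal to 3.
Enumerating gives 8 such elements.

8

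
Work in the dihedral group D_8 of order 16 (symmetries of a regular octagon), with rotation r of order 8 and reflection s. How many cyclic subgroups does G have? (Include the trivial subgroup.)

A cyclic subgroup of order d is generated by each of its φ(d) elements of order d, so the cyclic subgroups of order d number (#elements of order d)/φ(d).
Cyclic subgroups by order — order 1: 1; order 2: 9; order 4: 1; order 8: 1.
Total: 12.

12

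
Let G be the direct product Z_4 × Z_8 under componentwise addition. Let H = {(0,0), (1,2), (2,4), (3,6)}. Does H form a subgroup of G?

|H| = 4 divides |G| = 32, consistent with Lagrange.
H contains the identity, every element's inverse is in H, and H is closed under +: it is a subgroup.
In fact H = ⟨(1,2)⟩.

Yes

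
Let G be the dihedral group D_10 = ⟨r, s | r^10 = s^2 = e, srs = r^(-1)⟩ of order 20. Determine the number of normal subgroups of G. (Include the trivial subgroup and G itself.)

G has 22 subgroups. Checking conjugation-invariance by order — order 1: 1/1 normal; order 2: 1/11 normal; order 4: 0/5 normal; order 5: 1/1 normal; order 10: 3/3 normal; order 20: 1/1 normal.
Total normal subgroups: 7.

7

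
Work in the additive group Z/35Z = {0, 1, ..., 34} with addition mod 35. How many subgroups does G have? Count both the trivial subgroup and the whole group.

A cyclic group of order 35 has exactly one subgroup for each divisor of 35.
Divisors of 35: 1, 5, 7, 35.
So Z/35Z has 4 subgroups.

4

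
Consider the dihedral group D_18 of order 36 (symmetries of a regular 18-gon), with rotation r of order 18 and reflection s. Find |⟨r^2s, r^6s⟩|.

18

|⟨r^2s⟩| = 2 and |⟨r^6s⟩| = 2, so |H| is a multiple of lcm(2, 2) = 2 and divides |G| = 36.
Closing under the operation: H = {e, r^2, r^4, r^6, r^8, r^10, r^12, r^14, r^16, s, r^2s, r^4s, r^6s, r^8s, r^10s, r^12s, r^14s, r^16s}, so |H| = 18.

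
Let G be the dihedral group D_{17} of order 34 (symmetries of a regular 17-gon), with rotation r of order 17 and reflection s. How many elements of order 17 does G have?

Enumerating element orders in G gives 16 elements of order 17.

16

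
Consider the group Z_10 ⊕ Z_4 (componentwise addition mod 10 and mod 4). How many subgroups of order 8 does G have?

1

|G| = 40 and 8 | 40, so subgroups of order 8 are possible by Lagrange.
The subgroups of order 8 are: {(0,0), (0,1), (0,2), (0,3), (5,0), (5,1), (5,2), (5,3)}.
So G has 1 subgroup of order 8.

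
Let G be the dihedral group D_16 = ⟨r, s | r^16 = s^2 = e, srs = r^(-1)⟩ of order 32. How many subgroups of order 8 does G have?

|G| = 32 and 8 | 32, so subgroups of order 8 are possible by Lagrange.
The subgroups of order 8 are: {e, r^2, r^4, r^6, r^8, r^10, r^12, r^14}; {e, r^4, r^8, r^12, r^2s, r^6s, r^10s, r^14s}; {e, r^4, r^8, r^12, r^3s, r^7s, r^11s, r^15s}; {e, r^4, r^8, r^12, s, r^4s, r^8s, r^12s}; … (5 in all).
So G has 5 subgroups of order 8.

5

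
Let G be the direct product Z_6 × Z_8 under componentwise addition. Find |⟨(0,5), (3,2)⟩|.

16

|⟨(0,5)⟩| = 8 and |⟨(3,2)⟩| = 4, so |H| is a multiple of lcm(8, 4) = 8 and divides |G| = 48.
Closing under the operation: H = {(0,0), (0,1), (0,2), (0,3), (0,4), (0,5), (0,6), (0,7), (3,0), (3,1), (3,2), (3,3), (3,4), (3,5), (3,6), (3,7)}, so |H| = 16.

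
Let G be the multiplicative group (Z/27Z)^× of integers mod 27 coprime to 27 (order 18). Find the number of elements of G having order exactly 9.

6

The elements of order 9 are: 4, 7, 13, 16, 22, 25.
That's 6.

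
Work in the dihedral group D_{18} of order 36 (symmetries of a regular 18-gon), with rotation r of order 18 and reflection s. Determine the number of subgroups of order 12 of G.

3

|G| = 36 and 12 | 36, so subgroups of order 12 are possible by Lagrange.
The subgroups of order 12 are: {e, r^3, r^6, r^9, r^12, r^15, rs, r^4s, r^7s, r^10s, r^13s, r^16s}; {e, r^3, r^6, r^9, r^12, r^15, r^2s, r^5s, r^8s, r^11s, r^14s, r^17s}; {e, r^3, r^6, r^9, r^12, r^15, s, r^3s, r^6s, r^9s, r^12s, r^15s}.
So G has 3 subgroups of order 12.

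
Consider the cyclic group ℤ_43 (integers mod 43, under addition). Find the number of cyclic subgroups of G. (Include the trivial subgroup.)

Each element a generates a cyclic subgroup ⟨a⟩; distinct elements may generate the same one (a cyclic group of order d has φ(d) generators).
Cyclic subgroups by order — order 1: 1; order 43: 1.
Total: 2.

2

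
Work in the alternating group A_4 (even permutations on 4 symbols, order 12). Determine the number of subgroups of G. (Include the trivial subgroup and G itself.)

10

|G| = 12, so by Lagrange every subgroup order divides 12. Divisors: 1, 2, 3, 4, 6, 12.
Subgroups by order — order 1: 1; order 2: 3; order 3: 4; order 4: 1; order 6: 0; order 12: 1.
Total: 1 + 3 + 4 + 1 + 0 + 1 = 10.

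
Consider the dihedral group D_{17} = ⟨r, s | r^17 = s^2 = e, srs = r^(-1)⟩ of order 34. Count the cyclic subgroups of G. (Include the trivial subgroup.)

19

A cyclic subgroup of order d is generated by each of its φ(d) elements of order d, so the cyclic subgroups of order d number (#elements of order d)/φ(d).
Cyclic subgroups by order — order 1: 1; order 2: 17; order 17: 1.
Total: 19.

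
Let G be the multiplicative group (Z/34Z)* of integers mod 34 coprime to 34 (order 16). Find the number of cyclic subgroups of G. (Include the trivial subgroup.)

Each element a generates a cyclic subgroup ⟨a⟩; distinct elements may generate the same one (a cyclic group of order d has φ(d) generators).
Cyclic subgroups by order — order 1: 1; order 2: 1; order 4: 1; order 8: 1; order 16: 1.
Total: 5.

5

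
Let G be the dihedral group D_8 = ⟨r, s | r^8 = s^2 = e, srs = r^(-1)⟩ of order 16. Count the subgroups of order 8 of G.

3

|G| = 16 and 8 | 16, so subgroups of order 8 are possible by Lagrange.
The subgroups of order 8 are: {e, r, r^2, r^3, r^4, r^5, r^6, r^7}; {e, r^2, r^4, r^6, s, r^2s, r^4s, r^6s}; {e, r^2, r^4, r^6, rs, r^3s, r^5s, r^7s}.
So G has 3 subgroups of order 8.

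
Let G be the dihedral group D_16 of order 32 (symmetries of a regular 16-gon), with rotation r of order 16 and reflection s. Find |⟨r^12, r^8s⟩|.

|⟨r^12⟩| = 4 and |⟨r^8s⟩| = 2, so |H| is a multiple of lcm(4, 2) = 4 and divides |G| = 32.
Closing under the operation: H = {e, r^4, r^8, r^12, s, r^4s, r^8s, r^12s}, so |H| = 8.

8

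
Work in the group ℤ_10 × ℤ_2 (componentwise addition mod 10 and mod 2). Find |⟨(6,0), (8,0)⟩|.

|⟨(6,0)⟩| = 5 and |⟨(8,0)⟩| = 5, so |H| is a multiple of lcm(5, 5) = 5 and divides |G| = 20.
Closing under the operation: H = {(0,0), (2,0), (4,0), (6,0), (8,0)}, so |H| = 5.

5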